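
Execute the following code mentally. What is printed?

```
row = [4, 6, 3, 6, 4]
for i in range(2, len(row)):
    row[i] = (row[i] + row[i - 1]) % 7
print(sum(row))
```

i=2: row[2] = (3+6)%7 = 2 → [4, 6, 2, 6, 4]
i=3: row[3] = (6+2)%7 = 1 → [4, 6, 2, 1, 4]
i=4: row[4] = (4+1)%7 = 5 → [4, 6, 2, 1, 5]
sum = 18

18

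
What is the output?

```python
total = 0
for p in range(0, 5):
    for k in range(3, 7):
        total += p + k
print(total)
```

p=0,k=3: total = 0+3 = 3
p=0,k=4: total = 3+4 = 7
p=0,k=5: total = 7+5 = 12
p=0,k=6: total = 12+6 = 18
p=1,k=3: total = 18+4 = 22
p=1,k=4: total = 22+5 = 27
p=1,k=5: total = 27+6 = 33
p=1,k=6: total = 33+7 = 40
p=2,k=3: total = 40+5 = 45
p=2,k=4: total = 45+6 = 51
p=2,k=5: total = 51+7 = 58
p=2,k=6: total = 58+8 = 66
p=3,k=3: total = 66+6 = 72
p=3,k=4: total = 72+7 = 79
p=3,k=5: total = 79+8 = 87
p=3,k=6: total = 87+9 = 96
p=4,k=3: total = 96+7 = 103
p=4,k=4: total = 103+8 = 111
p=4,k=5: total = 111+9 = 120
p=4,k=6: total = 120+10 = 130

130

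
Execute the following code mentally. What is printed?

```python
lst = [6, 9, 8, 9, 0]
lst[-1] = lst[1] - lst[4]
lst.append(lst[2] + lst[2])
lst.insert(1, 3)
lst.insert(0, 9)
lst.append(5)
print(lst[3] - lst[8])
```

4

lst[-1] = lst[1]-lst[4] = 9-0 = 9 → [6, 9, 8, 9, 9]
append lst[2]+lst[2] = 8+8 = 16 → [6, 9, 8, 9, 9, 16]
insert 3 at 1 → [6, 3, 9, 8, 9, 9, 16]
insert 9 at 0 → [9, 6, 3, 9, 8, 9, 9, 16]
append 5 → [9, 6, 3, 9, 8, 9, 9, 16, 5]
lst[3]-lst[8] = 9-5 = 4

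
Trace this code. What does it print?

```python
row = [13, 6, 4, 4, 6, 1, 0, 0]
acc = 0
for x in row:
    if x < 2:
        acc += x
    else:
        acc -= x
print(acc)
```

x=13: not <2, acc = 0-13 = -13
x=6: not <2, acc = (-13)-6 = -19
x=4: not <2, acc = (-19)-4 = -23
x=4: not <2, acc = (-23)-4 = -27
x=6: not <2, acc = (-27)-6 = -33
x=1: <2, acc = (-33)+1 = -32
x=0: <2, acc = (-32)+0 = -32
x=0: <2, acc = (-32)+0 = -32

-32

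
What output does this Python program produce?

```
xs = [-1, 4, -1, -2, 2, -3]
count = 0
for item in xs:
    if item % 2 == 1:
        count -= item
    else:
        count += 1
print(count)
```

item=-1: odd, count = 0-(-1) = 1
item=4: not odd, count = 1+1 = 2
item=-1: odd, count = 2-(-1) = 3
item=-2: not odd, count = 3+1 = 4
item=2: not odd, count = 4+1 = 5
item=-3: odd, count = 5-(-3) = 8

8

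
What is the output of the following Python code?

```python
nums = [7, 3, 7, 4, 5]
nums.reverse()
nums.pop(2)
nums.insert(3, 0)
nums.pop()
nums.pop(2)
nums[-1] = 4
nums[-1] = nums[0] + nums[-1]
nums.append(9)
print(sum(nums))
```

27

reverse → [5, 4, 7, 3, 7]
pop(2) removes 7 → [5, 4, 3, 7]
insert 0 at 3 → [5, 4, 3, 0, 7]
pop() removes 7 → [5, 4, 3, 0]
pop(2) removes 3 → [5, 4, 0]
nums[-1] = 4 → [5, 4, 4]
nums[-1] = nums[0]+nums[-1] = 5+4 = 9 → [5, 4, 9]
append 9 → [5, 4, 9, 9]
sum = 27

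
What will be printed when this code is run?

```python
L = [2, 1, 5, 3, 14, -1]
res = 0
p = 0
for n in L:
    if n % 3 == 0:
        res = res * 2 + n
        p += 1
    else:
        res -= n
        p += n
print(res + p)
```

n=2: not %3==0, res = 0-2 = -2; p=2
n=1: not %3==0, res = (-2)-1 = -3; p=3
n=5: not %3==0, res = (-3)-5 = -8; p=8
n=3: %3==0, res = (-8)*2+3 = -13; p=9
n=14: not %3==0, res = (-13)-14 = -27; p=23
n=-1: not %3==0, res = (-27)-(-1) = -26; p=22
res+p = (-26)+22 = -4

-4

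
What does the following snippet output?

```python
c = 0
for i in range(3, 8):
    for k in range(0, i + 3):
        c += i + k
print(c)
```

i=3,k=0: c = 0+3 = 3
i=3,k=1: c = 3+4 = 7
i=3,k=2: c = 7+5 = 12
i=3,k=3: c = 12+6 = 18
i=3,k=4: c = 18+7 = 25
i=3,k=5: c = 25+8 = 33
i=4,k=0: c = 33+4 = 37
i=4,k=1: c = 37+5 = 42
i=4,k=2: c = 42+6 = 48
i=4,k=3: c = 48+7 = 55
i=4,k=4: c = 55+8 = 63
i=4,k=5: c = 63+9 = 72
i=4,k=6: c = 72+10 = 82
i=5,k=0: c = 82+5 = 87
i=5,k=1: c = 87+6 = 93
i=5,k=2: c = 93+7 = 100
i=5,k=3: c = 100+8 = 108
i=5,k=4: c = 108+9 = 117
i=5,k=5: c = 117+10 = 127
i=5,k=6: c = 127+11 = 138
i=5,k=7: c = 138+12 = 150
i=6,k=0: c = 150+6 = 156
i=6,k=1: c = 156+7 = 163
i=6,k=2: c = 163+8 = 171
i=6,k=3: c = 171+9 = 180
i=6,k=4: c = 180+10 = 190
i=6,k=5: c = 190+11 = 201
i=6,k=6: c = 201+12 = 213
i=6,k=7: c = 213+13 = 226
i=6,k=8: c = 226+14 = 240
i=7,k=0: c = 240+7 = 247
i=7,k=1: c = 247+8 = 255
i=7,k=2: c = 255+9 = 264
i=7,k=3: c = 264+10 = 274
i=7,k=4: c = 274+11 = 285
i=7,k=5: c = 285+12 = 297
i=7,k=6: c = 297+13 = 310
i=7,k=7: c = 310+14 = 324
i=7,k=8: c = 324+15 = 339
i=7,k=9: c = 339+16 = 355

355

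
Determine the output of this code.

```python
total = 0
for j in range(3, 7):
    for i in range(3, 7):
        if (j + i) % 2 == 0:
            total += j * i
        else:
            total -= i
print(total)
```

128

j=3,i=3: even sum, total = 0+9 = 9
j=3,i=4: odd sum, total = 9-4 = 5
j=3,i=5: even sum, total = 5+15 = 20
j=3,i=6: odd sum, total = 20-6 = 14
j=4,i=3: odd sum, total = 14-3 = 11
j=4,i=4: even sum, total = 11+16 = 27
j=4,i=5: odd sum, total = 27-5 = 22
j=4,i=6: even sum, total = 22+24 = 46
j=5,i=3: even sum, total = 46+15 = 61
j=5,i=4: odd sum, total = 61-4 = 57
j=5,i=5: even sum, total = 57+25 = 82
j=5,i=6: odd sum, total = 82-6 = 76
j=6,i=3: odd sum, total = 76-3 = 73
j=6,i=4: even sum, total = 73+24 = 97
j=6,i=5: odd sum, total = 97-5 = 92
j=6,i=6: even sum, total = 92+36 = 128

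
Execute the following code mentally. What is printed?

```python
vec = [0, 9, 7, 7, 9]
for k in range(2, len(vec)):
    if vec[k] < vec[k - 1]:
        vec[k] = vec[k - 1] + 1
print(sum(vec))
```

k=2: 7<9, vec[2] = 9+1 = 10 → [0, 9, 10, 7, 9]
k=3: 7<10, vec[3] = 10+1 = 11 → [0, 9, 10, 11, 9]
k=4: 9<11, vec[4] = 11+1 = 12 → [0, 9, 10, 11, 12]
sum = 42

42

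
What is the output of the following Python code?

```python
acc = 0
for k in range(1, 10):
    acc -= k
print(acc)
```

-45

k=1: acc = 0-1 = -1
k=2: acc = (-1)-2 = -3
k=3: acc = (-3)-3 = -6
k=4: acc = (-6)-4 = -10
k=5: acc = (-10)-5 = -15
k=6: acc = (-15)-6 = -21
k=7: acc = (-21)-7 = -28
k=8: acc = (-28)-8 = -36
k=9: acc = (-36)-9 = -45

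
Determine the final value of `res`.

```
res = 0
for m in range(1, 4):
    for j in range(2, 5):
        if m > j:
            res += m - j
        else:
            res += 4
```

33

m=1,j=2: not 1>2, res = 0+4 = 4
m=1,j=3: not 1>3, res = 4+4 = 8
m=1,j=4: not 1>4, res = 8+4 = 12
m=2,j=2: not 2>2, res = 12+4 = 16
m=2,j=3: not 2>3, res = 16+4 = 20
m=2,j=4: not 2>4, res = 20+4 = 24
m=3,j=2: 3>2, res = 24+1 = 25
m=3,j=3: not 3>3, res = 25+4 = 29
m=3,j=4: not 3>4, res = 29+4 = 33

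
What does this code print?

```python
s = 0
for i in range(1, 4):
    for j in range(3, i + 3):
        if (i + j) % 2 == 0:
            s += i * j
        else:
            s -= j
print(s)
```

i=1,j=3: even sum, s = 0+3 = 3
i=2,j=3: odd sum, s = 3-3 = 0
i=2,j=4: even sum, s = 0+8 = 8
i=3,j=3: even sum, s = 8+9 = 17
i=3,j=4: odd sum, s = 17-4 = 13
i=3,j=5: even sum, s = 13+15 = 28

28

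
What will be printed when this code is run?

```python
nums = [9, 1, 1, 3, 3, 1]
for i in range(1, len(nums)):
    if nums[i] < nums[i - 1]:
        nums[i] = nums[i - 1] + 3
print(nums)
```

[9, 12, 15, 18, 21, 24]

i=1: 1<9, nums[1] = 9+3 = 12 → [9, 12, 1, 3, 3, 1]
i=2: 1<12, nums[2] = 12+3 = 15 → [9, 12, 15, 3, 3, 1]
i=3: 3<15, nums[3] = 15+3 = 18 → [9, 12, 15, 18, 3, 1]
i=4: 3<18, nums[4] = 18+3 = 21 → [9, 12, 15, 18, 21, 1]
i=5: 1<21, nums[5] = 21+3 = 24 → [9, 12, 15, 18, 21, 24]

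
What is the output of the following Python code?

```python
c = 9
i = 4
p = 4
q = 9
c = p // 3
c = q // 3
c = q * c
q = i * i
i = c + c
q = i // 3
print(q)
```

18

c = 4//3 = 1
c = 9//3 = 3
c = 9*3 = 27
q = 4*4 = 16
i = 27+27 = 54
q = 54//3 = 18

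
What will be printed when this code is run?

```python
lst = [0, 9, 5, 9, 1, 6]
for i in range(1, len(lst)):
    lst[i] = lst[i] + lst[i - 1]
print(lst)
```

i=1: lst[1] = 9+0 = 9 → [0, 9, 5, 9, 1, 6]
i=2: lst[2] = 5+9 = 14 → [0, 9, 14, 9, 1, 6]
i=3: lst[3] = 9+14 = 23 → [0, 9, 14, 23, 1, 6]
i=4: lst[4] = 1+23 = 24 → [0, 9, 14, 23, 24, 6]
i=5: lst[5] = 6+24 = 30 → [0, 9, 14, 23, 24, 30]

[0, 9, 14, 23, 24, 30]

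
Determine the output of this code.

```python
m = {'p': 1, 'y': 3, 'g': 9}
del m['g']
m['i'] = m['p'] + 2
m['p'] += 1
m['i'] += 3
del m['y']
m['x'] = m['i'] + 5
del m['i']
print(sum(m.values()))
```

13

del 'g' → {'p': 1, 'y': 3}
m['i'] = m['p']+2 = 3 → {'p': 1, 'y': 3, 'i': 3}
m['p'] = 1+1 = 2 → {'p': 2, 'y': 3, 'i': 3}
m['i'] = 3+3 = 6 → {'p': 2, 'y': 3, 'i': 6}
del 'y' → {'p': 2, 'i': 6}
m['x'] = m['i']+5 = 11 → {'p': 2, 'i': 6, 'x': 11}
del 'i' → {'p': 2, 'x': 11}
sum of values = 13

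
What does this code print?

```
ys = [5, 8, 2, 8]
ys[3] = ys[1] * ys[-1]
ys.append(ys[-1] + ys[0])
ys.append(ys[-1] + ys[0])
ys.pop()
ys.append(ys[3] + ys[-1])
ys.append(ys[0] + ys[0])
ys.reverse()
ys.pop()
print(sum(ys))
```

286

ys[3] = ys[1]*ys[-1] = 8*8 = 64 → [5, 8, 2, 64]
append ys[-1]+ys[0] = 64+5 = 69 → [5, 8, 2, 64, 69]
append ys[-1]+ys[0] = 69+5 = 74 → [5, 8, 2, 64, 69, 74]
pop() removes 74 → [5, 8, 2, 64, 69]
append ys[3]+ys[-1] = 64+69 = 133 → [5, 8, 2, 64, 69, 133]
append ys[0]+ys[0] = 5+5 = 10 → [5, 8, 2, 64, 69, 133, 10]
reverse → [10, 133, 69, 64, 2, 8, 5]
pop() removes 5 → [10, 133, 69, 64, 2, 8]
sum = 286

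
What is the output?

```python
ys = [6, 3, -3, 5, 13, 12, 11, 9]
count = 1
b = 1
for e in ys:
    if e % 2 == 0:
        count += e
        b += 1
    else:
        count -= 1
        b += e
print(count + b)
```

54

e=6: even, count = 1+6 = 7; b=2
e=3: not even, count = 7-1 = 6; b=5
e=-3: not even, count = 6-1 = 5; b=2
e=5: not even, count = 5-1 = 4; b=7
e=13: not even, count = 4-1 = 3; b=20
e=12: even, count = 3+12 = 15; b=21
e=11: not even, count = 15-1 = 14; b=32
e=9: not even, count = 14-1 = 13; b=41
count+b = 13+41 = 54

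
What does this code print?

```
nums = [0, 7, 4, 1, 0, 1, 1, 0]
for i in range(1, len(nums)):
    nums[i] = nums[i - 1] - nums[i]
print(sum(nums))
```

-83

i=1: nums[1] = 0-7 = -7 → [0, -7, 4, 1, 0, 1, 1, 0]
i=2: nums[2] = (-7)-4 = -11 → [0, -7, -11, 1, 0, 1, 1, 0]
i=3: nums[3] = (-11)-1 = -12 → [0, -7, -11, -12, 0, 1, 1, 0]
i=4: nums[4] = (-12)-0 = -12 → [0, -7, -11, -12, -12, 1, 1, 0]
i=5: nums[5] = (-12)-1 = -13 → [0, -7, -11, -12, -12, -13, 1, 0]
i=6: nums[6] = (-13)-1 = -14 → [0, -7, -11, -12, -12, -13, -14, 0]
i=7: nums[7] = (-14)-0 = -14 → [0, -7, -11, -12, -12, -13, -14, -14]
sum = -83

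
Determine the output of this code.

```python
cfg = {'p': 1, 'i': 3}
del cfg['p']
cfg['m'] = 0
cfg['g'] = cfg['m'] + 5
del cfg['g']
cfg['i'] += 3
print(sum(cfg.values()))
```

6

del 'p' → {'i': 3}
cfg['m'] = 0 → {'i': 3, 'm': 0}
cfg['g'] = cfg['m']+5 = 5 → {'i': 3, 'm': 0, 'g': 5}
del 'g' → {'i': 3, 'm': 0}
cfg['i'] = 3+3 = 6 → {'i': 6, 'm': 0}
sum of values = 6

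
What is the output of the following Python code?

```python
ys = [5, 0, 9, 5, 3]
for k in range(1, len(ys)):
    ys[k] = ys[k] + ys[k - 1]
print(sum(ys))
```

k=1: ys[1] = 0+5 = 5 → [5, 5, 9, 5, 3]
k=2: ys[2] = 9+5 = 14 → [5, 5, 14, 5, 3]
k=3: ys[3] = 5+14 = 19 → [5, 5, 14, 19, 3]
k=4: ys[4] = 3+19 = 22 → [5, 5, 14, 19, 22]
sum = 65

65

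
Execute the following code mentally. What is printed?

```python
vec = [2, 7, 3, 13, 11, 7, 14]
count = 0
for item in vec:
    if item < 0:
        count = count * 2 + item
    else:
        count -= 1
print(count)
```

item=2: not <0, count = 0-1 = -1
item=7: not <0, count = (-1)-1 = -2
item=3: not <0, count = (-2)-1 = -3
item=13: not <0, count = (-3)-1 = -4
item=11: not <0, count = (-4)-1 = -5
item=7: not <0, count = (-5)-1 = -6
item=14: not <0, count = (-6)-1 = -7

-7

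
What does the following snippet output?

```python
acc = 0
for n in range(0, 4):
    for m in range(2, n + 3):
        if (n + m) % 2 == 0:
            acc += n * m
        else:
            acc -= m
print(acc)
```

n=0,m=2: even sum, acc = 0+0 = 0
n=1,m=2: odd sum, acc = 0-2 = -2
n=1,m=3: even sum, acc = (-2)+3 = 1
n=2,m=2: even sum, acc = 1+4 = 5
n=2,m=3: odd sum, acc = 5-3 = 2
n=2,m=4: even sum, acc = 2+8 = 10
n=3,m=2: odd sum, acc = 10-2 = 8
n=3,m=3: even sum, acc = 8+9 = 17
n=3,m=4: odd sum, acc = 17-4 = 13
n=3,m=5: even sum, acc = 13+15 = 28

28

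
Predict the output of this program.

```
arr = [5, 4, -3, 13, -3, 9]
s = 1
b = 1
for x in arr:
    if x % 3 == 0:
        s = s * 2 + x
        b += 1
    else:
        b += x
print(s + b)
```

25

x=5: not %3==0; b=6
x=4: not %3==0; b=10
x=-3: %3==0, s = 1*2+(-3) = -1; b=11
x=13: not %3==0; b=24
x=-3: %3==0, s = (-1)*2+(-3) = -5; b=25
x=9: %3==0, s = (-5)*2+9 = -1; b=26
s+b = (-1)+26 = 25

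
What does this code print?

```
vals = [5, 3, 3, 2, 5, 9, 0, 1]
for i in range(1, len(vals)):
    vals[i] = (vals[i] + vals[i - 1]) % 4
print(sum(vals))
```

i=1: vals[1] = (3+5)%4 = 0 → [5, 0, 3, 2, 5, 9, 0, 1]
i=2: vals[2] = (3+0)%4 = 3 → [5, 0, 3, 2, 5, 9, 0, 1]
i=3: vals[3] = (2+3)%4 = 1 → [5, 0, 3, 1, 5, 9, 0, 1]
i=4: vals[4] = (5+1)%4 = 2 → [5, 0, 3, 1, 2, 9, 0, 1]
i=5: vals[5] = (9+2)%4 = 3 → [5, 0, 3, 1, 2, 3, 0, 1]
i=6: vals[6] = (0+3)%4 = 3 → [5, 0, 3, 1, 2, 3, 3, 1]
i=7: vals[7] = (1+3)%4 = 0 → [5, 0, 3, 1, 2, 3, 3, 0]
sum = 17

17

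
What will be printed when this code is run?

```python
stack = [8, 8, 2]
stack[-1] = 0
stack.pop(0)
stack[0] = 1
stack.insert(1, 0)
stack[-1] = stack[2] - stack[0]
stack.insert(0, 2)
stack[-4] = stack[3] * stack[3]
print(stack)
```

stack[-1] = 0 → [8, 8, 0]
pop(0) removes 8 → [8, 0]
stack[0] = 1 → [1, 0]
insert 0 at 1 → [1, 0, 0]
stack[-1] = stack[2]-stack[0] = 0-1 = -1 → [1, 0, -1]
insert 2 at 0 → [2, 1, 0, -1]
stack[-4] = stack[3]*stack[3] = (-1)*(-1) = 1 → [1, 1, 0, -1]

[1, 1, 0, -1]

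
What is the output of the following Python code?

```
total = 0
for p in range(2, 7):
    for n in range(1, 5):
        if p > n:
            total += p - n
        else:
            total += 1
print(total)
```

p=2,n=1: 2>1, total = 0+1 = 1
p=2,n=2: not 2>2, total = 1+1 = 2
p=2,n=3: not 2>3, total = 2+1 = 3
p=2,n=4: not 2>4, total = 3+1 = 4
p=3,n=1: 3>1, total = 4+2 = 6
p=3,n=2: 3>2, total = 6+1 = 7
p=3,n=3: not 3>3, total = 7+1 = 8
p=3,n=4: not 3>4, total = 8+1 = 9
p=4,n=1: 4>1, total = 9+3 = 12
p=4,n=2: 4>2, total = 12+2 = 14
p=4,n=3: 4>3, total = 14+1 = 15
p=4,n=4: not 4>4, total = 15+1 = 16
p=5,n=1: 5>1, total = 16+4 = 20
p=5,n=2: 5>2, total = 20+3 = 23
p=5,n=3: 5>3, total = 23+2 = 25
p=5,n=4: 5>4, total = 25+1 = 26
p=6,n=1: 6>1, total = 26+5 = 31
p=6,n=2: 6>2, total = 31+4 = 35
p=6,n=3: 6>3, total = 35+3 = 38
p=6,n=4: 6>4, total = 38+2 = 40

40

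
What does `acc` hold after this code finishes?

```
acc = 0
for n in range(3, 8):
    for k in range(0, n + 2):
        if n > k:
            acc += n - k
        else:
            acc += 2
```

100

n=3,k=0: 3>0, acc = 0+3 = 3
n=3,k=1: 3>1, acc = 3+2 = 5
n=3,k=2: 3>2, acc = 5+1 = 6
n=3,k=3: not 3>3, acc = 6+2 = 8
n=3,k=4: not 3>4, acc = 8+2 = 10
n=4,k=0: 4>0, acc = 10+4 = 14
n=4,k=1: 4>1, acc = 14+3 = 17
n=4,k=2: 4>2, acc = 17+2 = 19
n=4,k=3: 4>3, acc = 19+1 = 20
n=4,k=4: not 4>4, acc = 20+2 = 22
n=4,k=5: not 4>5, acc = 22+2 = 24
n=5,k=0: 5>0, acc = 24+5 = 29
n=5,k=1: 5>1, acc = 29+4 = 33
n=5,k=2: 5>2, acc = 33+3 = 36
n=5,k=3: 5>3, acc = 36+2 = 38
n=5,k=4: 5>4, acc = 38+1 = 39
n=5,k=5: not 5>5, acc = 39+2 = 41
n=5,k=6: not 5>6, acc = 41+2 = 43
n=6,k=0: 6>0, acc = 43+6 = 49
n=6,k=1: 6>1, acc = 49+5 = 54
n=6,k=2: 6>2, acc = 54+4 = 58
n=6,k=3: 6>3, acc = 58+3 = 61
n=6,k=4: 6>4, acc = 61+2 = 63
n=6,k=5: 6>5, acc = 63+1 = 64
n=6,k=6: not 6>6, acc = 64+2 = 66
n=6,k=7: not 6>7, acc = 66+2 = 68
n=7,k=0: 7>0, acc = 68+7 = 75
n=7,k=1: 7>1, acc = 75+6 = 81
n=7,k=2: 7>2, acc = 81+5 = 86
n=7,k=3: 7>3, acc = 86+4 = 90
n=7,k=4: 7>4, acc = 90+3 = 93
n=7,k=5: 7>5, acc = 93+2 = 95
n=7,k=6: 7>6, acc = 95+1 = 96
n=7,k=7: not 7>7, acc = 96+2 = 98
n=7,k=8: not 7>8, acc = 98+2 = 100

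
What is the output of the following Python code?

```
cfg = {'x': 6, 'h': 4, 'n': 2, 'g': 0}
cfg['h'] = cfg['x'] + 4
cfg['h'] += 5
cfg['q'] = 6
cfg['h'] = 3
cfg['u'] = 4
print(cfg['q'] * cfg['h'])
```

cfg['h'] = cfg['x']+4 = 10 → {'x': 6, 'h': 10, 'n': 2, 'g': 0}
cfg['h'] = 10+5 = 15 → {'x': 6, 'h': 15, 'n': 2, 'g': 0}
cfg['q'] = 6 → {'x': 6, 'h': 15, 'n': 2, 'g': 0, 'q': 6}
cfg['h'] = 3 → {'x': 6, 'h': 3, 'n': 2, 'g': 0, 'q': 6}
cfg['u'] = 4 → {'x': 6, 'h': 3, 'n': 2, 'g': 0, 'q': 6, 'u': 4}
cfg['q']*cfg['h'] = 6*3 = 18

18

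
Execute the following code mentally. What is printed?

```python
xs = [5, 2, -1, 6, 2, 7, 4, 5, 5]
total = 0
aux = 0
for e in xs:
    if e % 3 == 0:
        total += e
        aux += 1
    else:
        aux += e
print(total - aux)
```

e=5: not %3==0; aux=5
e=2: not %3==0; aux=7
e=-1: not %3==0; aux=6
e=6: %3==0, total = 0+6 = 6; aux=7
e=2: not %3==0; aux=9
e=7: not %3==0; aux=16
e=4: not %3==0; aux=20
e=5: not %3==0; aux=25
e=5: not %3==0; aux=30
total-aux = 6-30 = -24

-24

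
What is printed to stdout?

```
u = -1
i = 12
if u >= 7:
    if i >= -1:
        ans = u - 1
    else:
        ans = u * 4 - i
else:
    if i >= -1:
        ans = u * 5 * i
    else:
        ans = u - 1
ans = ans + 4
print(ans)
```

-56

u=-1, i=12
u >= 7 is False; i >= -1 is True
→ ans = u * 5 * i = -60
ans = (-60)+4 = -56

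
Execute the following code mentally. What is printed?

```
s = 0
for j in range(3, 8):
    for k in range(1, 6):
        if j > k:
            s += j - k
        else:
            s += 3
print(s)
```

72

j=3,k=1: 3>1, s = 0+2 = 2
j=3,k=2: 3>2, s = 2+1 = 3
j=3,k=3: not 3>3, s = 3+3 = 6
j=3,k=4: not 3>4, s = 6+3 = 9
j=3,k=5: not 3>5, s = 9+3 = 12
j=4,k=1: 4>1, s = 12+3 = 15
j=4,k=2: 4>2, s = 15+2 = 17
j=4,k=3: 4>3, s = 17+1 = 18
j=4,k=4: not 4>4, s = 18+3 = 21
j=4,k=5: not 4>5, s = 21+3 = 24
j=5,k=1: 5>1, s = 24+4 = 28
j=5,k=2: 5>2, s = 28+3 = 31
j=5,k=3: 5>3, s = 31+2 = 33
j=5,k=4: 5>4, s = 33+1 = 34
j=5,k=5: not 5>5, s = 34+3 = 37
j=6,k=1: 6>1, s = 37+5 = 42
j=6,k=2: 6>2, s = 42+4 = 46
j=6,k=3: 6>3, s = 46+3 = 49
j=6,k=4: 6>4, s = 49+2 = 51
j=6,k=5: 6>5, s = 51+1 = 52
j=7,k=1: 7>1, s = 52+6 = 58
j=7,k=2: 7>2, s = 58+5 = 63
j=7,k=3: 7>3, s = 63+4 = 67
j=7,k=4: 7>4, s = 67+3 = 70
j=7,k=5: 7>5, s = 70+2 = 72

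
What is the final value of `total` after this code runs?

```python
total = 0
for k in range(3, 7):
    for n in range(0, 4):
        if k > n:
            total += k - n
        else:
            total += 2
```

50

k=3,n=0: 3>0, total = 0+3 = 3
k=3,n=1: 3>1, total = 3+2 = 5
k=3,n=2: 3>2, total = 5+1 = 6
k=3,n=3: not 3>3, total = 6+2 = 8
k=4,n=0: 4>0, total = 8+4 = 12
k=4,n=1: 4>1, total = 12+3 = 15
k=4,n=2: 4>2, total = 15+2 = 17
k=4,n=3: 4>3, total = 17+1 = 18
k=5,n=0: 5>0, total = 18+5 = 23
k=5,n=1: 5>1, total = 23+4 = 27
k=5,n=2: 5>2, total = 27+3 = 30
k=5,n=3: 5>3, total = 30+2 = 32
k=6,n=0: 6>0, total = 32+6 = 38
k=6,n=1: 6>1, total = 38+5 = 43
k=6,n=2: 6>2, total = 43+4 = 47
k=6,n=3: 6>3, total = 47+3 = 50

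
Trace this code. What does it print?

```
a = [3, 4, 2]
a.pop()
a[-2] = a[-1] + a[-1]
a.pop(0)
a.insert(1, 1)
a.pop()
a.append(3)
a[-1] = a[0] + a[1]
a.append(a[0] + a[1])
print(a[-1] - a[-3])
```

7

pop() removes 2 → [3, 4]
a[-2] = a[-1]+a[-1] = 4+4 = 8 → [8, 4]
pop(0) removes 8 → [4]
insert 1 at 1 → [4, 1]
pop() removes 1 → [4]
append 3 → [4, 3]
a[-1] = a[0]+a[1] = 4+3 = 7 → [4, 7]
append a[0]+a[1] = 4+7 = 11 → [4, 7, 11]
a[-1]-a[-3] = 11-4 = 7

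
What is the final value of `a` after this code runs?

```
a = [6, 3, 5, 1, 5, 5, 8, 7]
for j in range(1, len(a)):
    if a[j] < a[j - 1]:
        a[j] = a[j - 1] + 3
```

j=1: 3<6, a[1] = 6+3 = 9 → [6, 9, 5, 1, 5, 5, 8, 7]
j=2: 5<9, a[2] = 9+3 = 12 → [6, 9, 12, 1, 5, 5, 8, 7]
j=3: 1<12, a[3] = 12+3 = 15 → [6, 9, 12, 15, 5, 5, 8, 7]
j=4: 5<15, a[4] = 15+3 = 18 → [6, 9, 12, 15, 18, 5, 8, 7]
j=5: 5<18, a[5] = 18+3 = 21 → [6, 9, 12, 15, 18, 21, 8, 7]
j=6: 8<21, a[6] = 21+3 = 24 → [6, 9, 12, 15, 18, 21, 24, 7]
j=7: 7<24, a[7] = 24+3 = 27 → [6, 9, 12, 15, 18, 21, 24, 27]

[6, 9, 12, 15, 18, 21, 24, 27]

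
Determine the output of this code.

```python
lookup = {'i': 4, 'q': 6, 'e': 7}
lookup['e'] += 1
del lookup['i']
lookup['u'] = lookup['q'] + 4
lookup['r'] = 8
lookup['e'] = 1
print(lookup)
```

lookup['e'] = 7+1 = 8 → {'i': 4, 'q': 6, 'e': 8}
del 'i' → {'q': 6, 'e': 8}
lookup['u'] = lookup['q']+4 = 10 → {'q': 6, 'e': 8, 'u': 10}
lookup['r'] = 8 → {'q': 6, 'e': 8, 'u': 10, 'r': 8}
lookup['e'] = 1 → {'q': 6, 'e': 1, 'u': 10, 'r': 8}

{'q': 6, 'e': 1, 'u': 10, 'r': 8}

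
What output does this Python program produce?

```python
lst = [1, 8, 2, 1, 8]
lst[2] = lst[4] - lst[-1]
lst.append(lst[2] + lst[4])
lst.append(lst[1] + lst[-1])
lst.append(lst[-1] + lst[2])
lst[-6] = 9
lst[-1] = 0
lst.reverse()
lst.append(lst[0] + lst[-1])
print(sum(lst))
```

52

lst[2] = lst[4]-lst[-1] = 8-8 = 0 → [1, 8, 0, 1, 8]
append lst[2]+lst[4] = 0+8 = 8 → [1, 8, 0, 1, 8, 8]
append lst[1]+lst[-1] = 8+8 = 16 → [1, 8, 0, 1, 8, 8, 16]
append lst[-1]+lst[2] = 16+0 = 16 → [1, 8, 0, 1, 8, 8, 16, 16]
lst[-6] = 9 → [1, 8, 9, 1, 8, 8, 16, 16]
lst[-1] = 0 → [1, 8, 9, 1, 8, 8, 16, 0]
reverse → [0, 16, 8, 8, 1, 9, 8, 1]
append lst[0]+lst[-1] = 0+1 = 1 → [0, 16, 8, 8, 1, 9, 8, 1, 1]
sum = 52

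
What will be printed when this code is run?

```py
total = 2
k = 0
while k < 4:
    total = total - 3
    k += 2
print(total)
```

k=0: total = 2-3 = -1
k=2: total = (-1)-3 = -4

-4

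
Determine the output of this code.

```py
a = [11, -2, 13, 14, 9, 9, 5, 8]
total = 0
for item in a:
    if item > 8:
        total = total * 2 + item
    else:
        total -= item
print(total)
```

item=11: >8, total = 0*2+11 = 11
item=-2: not >8, total = 11-(-2) = 13
item=13: >8, total = 13*2+13 = 39
item=14: >8, total = 39*2+14 = 92
item=9: >8, total = 92*2+9 = 193
item=9: >8, total = 193*2+9 = 395
item=5: not >8, total = 395-5 = 390
item=8: not >8, total = 390-8 = 382

382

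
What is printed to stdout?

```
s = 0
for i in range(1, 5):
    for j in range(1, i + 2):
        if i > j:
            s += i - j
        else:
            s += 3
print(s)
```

34

i=1,j=1: not 1>1, s = 0+3 = 3
i=1,j=2: not 1>2, s = 3+3 = 6
i=2,j=1: 2>1, s = 6+1 = 7
i=2,j=2: not 2>2, s = 7+3 = 10
i=2,j=3: not 2>3, s = 10+3 = 13
i=3,j=1: 3>1, s = 13+2 = 15
i=3,j=2: 3>2, s = 15+1 = 16
i=3,j=3: not 3>3, s = 16+3 = 19
i=3,j=4: not 3>4, s = 19+3 = 22
i=4,j=1: 4>1, s = 22+3 = 25
i=4,j=2: 4>2, s = 25+2 = 27
i=4,j=3: 4>3, s = 27+1 = 28
i=4,j=4: not 4>4, s = 28+3 = 31
i=4,j=5: not 4>5, s = 31+3 = 34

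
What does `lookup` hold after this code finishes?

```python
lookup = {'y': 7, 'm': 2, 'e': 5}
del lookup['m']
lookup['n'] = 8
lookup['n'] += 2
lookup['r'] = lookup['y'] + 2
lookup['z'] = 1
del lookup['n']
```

{'y': 7, 'e': 5, 'r': 9, 'z': 1}

del 'm' → {'y': 7, 'e': 5}
lookup['n'] = 8 → {'y': 7, 'e': 5, 'n': 8}
lookup['n'] = 8+2 = 10 → {'y': 7, 'e': 5, 'n': 10}
lookup['r'] = lookup['y']+2 = 9 → {'y': 7, 'e': 5, 'n': 10, 'r': 9}
lookup['z'] = 1 → {'y': 7, 'e': 5, 'n': 10, 'r': 9, 'z': 1}
del 'n' → {'y': 7, 'e': 5, 'r': 9, 'z': 1}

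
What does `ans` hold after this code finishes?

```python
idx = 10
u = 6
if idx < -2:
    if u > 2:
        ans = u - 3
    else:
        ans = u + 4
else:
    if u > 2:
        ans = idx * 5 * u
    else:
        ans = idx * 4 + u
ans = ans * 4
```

idx=10, u=6
idx < -2 is False; u > 2 is True
→ ans = idx * 5 * u = 300
ans = 300*4 = 1200

1200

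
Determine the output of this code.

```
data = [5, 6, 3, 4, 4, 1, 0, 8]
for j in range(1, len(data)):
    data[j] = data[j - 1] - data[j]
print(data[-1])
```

-21

j=1: data[1] = 5-6 = -1 → [5, -1, 3, 4, 4, 1, 0, 8]
j=2: data[2] = (-1)-3 = -4 → [5, -1, -4, 4, 4, 1, 0, 8]
j=3: data[3] = (-4)-4 = -8 → [5, -1, -4, -8, 4, 1, 0, 8]
j=4: data[4] = (-8)-4 = -12 → [5, -1, -4, -8, -12, 1, 0, 8]
j=5: data[5] = (-12)-1 = -13 → [5, -1, -4, -8, -12, -13, 0, 8]
j=6: data[6] = (-13)-0 = -13 → [5, -1, -4, -8, -12, -13, -13, 8]
j=7: data[7] = (-13)-8 = -21 → [5, -1, -4, -8, -12, -13, -13, -21]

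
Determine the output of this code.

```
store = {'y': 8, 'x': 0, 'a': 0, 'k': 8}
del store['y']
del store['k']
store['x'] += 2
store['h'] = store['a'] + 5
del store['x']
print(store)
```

del 'y' → {'x': 0, 'a': 0, 'k': 8}
del 'k' → {'x': 0, 'a': 0}
store['x'] = 0+2 = 2 → {'x': 2, 'a': 0}
store['h'] = store['a']+5 = 5 → {'x': 2, 'a': 0, 'h': 5}
del 'x' → {'a': 0, 'h': 5}

{'a': 0, 'h': 5}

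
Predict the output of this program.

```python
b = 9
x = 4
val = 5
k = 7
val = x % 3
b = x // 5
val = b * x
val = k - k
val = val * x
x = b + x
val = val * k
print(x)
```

val = 4%3 = 1
b = 4//5 = 0
val = 0*4 = 0
val = 7-7 = 0
val = 0*4 = 0
x = 0+4 = 4
val = 0*7 = 0

4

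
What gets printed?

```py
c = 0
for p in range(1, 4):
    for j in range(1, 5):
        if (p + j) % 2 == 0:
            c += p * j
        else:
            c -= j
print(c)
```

12

p=1,j=1: even sum, c = 0+1 = 1
p=1,j=2: odd sum, c = 1-2 = -1
p=1,j=3: even sum, c = (-1)+3 = 2
p=1,j=4: odd sum, c = 2-4 = -2
p=2,j=1: odd sum, c = (-2)-1 = -3
p=2,j=2: even sum, c = (-3)+4 = 1
p=2,j=3: odd sum, c = 1-3 = -2
p=2,j=4: even sum, c = (-2)+8 = 6
p=3,j=1: even sum, c = 6+3 = 9
p=3,j=2: odd sum, c = 9-2 = 7
p=3,j=3: even sum, c = 7+9 = 16
p=3,j=4: odd sum, c = 16-4 = 12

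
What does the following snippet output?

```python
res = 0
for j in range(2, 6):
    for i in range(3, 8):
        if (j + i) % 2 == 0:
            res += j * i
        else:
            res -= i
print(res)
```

j=2,i=3: odd sum, res = 0-3 = -3
j=2,i=4: even sum, res = (-3)+8 = 5
j=2,i=5: odd sum, res = 5-5 = 0
j=2,i=6: even sum, res = 0+12 = 12
j=2,i=7: odd sum, res = 12-7 = 5
j=3,i=3: even sum, res = 5+9 = 14
j=3,i=4: odd sum, res = 14-4 = 10
j=3,i=5: even sum, res = 10+15 = 25
j=3,i=6: odd sum, res = 25-6 = 19
j=3,i=7: even sum, res = 19+21 = 40
j=4,i=3: odd sum, res = 40-3 = 37
j=4,i=4: even sum, res = 37+16 = 53
j=4,i=5: odd sum, res = 53-5 = 48
j=4,i=6: even sum, res = 48+24 = 72
j=4,i=7: odd sum, res = 72-7 = 65
j=5,i=3: even sum, res = 65+15 = 80
j=5,i=4: odd sum, res = 80-4 = 76
j=5,i=5: even sum, res = 76+25 = 101
j=5,i=6: odd sum, res = 101-6 = 95
j=5,i=7: even sum, res = 95+35 = 130

130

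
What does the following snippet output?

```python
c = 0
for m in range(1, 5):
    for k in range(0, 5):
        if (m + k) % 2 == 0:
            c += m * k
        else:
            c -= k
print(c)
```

m=1,k=0: odd sum, c = 0-0 = 0
m=1,k=1: even sum, c = 0+1 = 1
m=1,k=2: odd sum, c = 1-2 = -1
m=1,k=3: even sum, c = (-1)+3 = 2
m=1,k=4: odd sum, c = 2-4 = -2
m=2,k=0: even sum, c = (-2)+0 = -2
m=2,k=1: odd sum, c = (-2)-1 = -3
m=2,k=2: even sum, c = (-3)+4 = 1
m=2,k=3: odd sum, c = 1-3 = -2
m=2,k=4: even sum, c = (-2)+8 = 6
m=3,k=0: odd sum, c = 6-0 = 6
m=3,k=1: even sum, c = 6+3 = 9
m=3,k=2: odd sum, c = 9-2 = 7
m=3,k=3: even sum, c = 7+9 = 16
m=3,k=4: odd sum, c = 16-4 = 12
m=4,k=0: even sum, c = 12+0 = 12
m=4,k=1: odd sum, c = 12-1 = 11
m=4,k=2: even sum, c = 11+8 = 19
m=4,k=3: odd sum, c = 19-3 = 16
m=4,k=4: even sum, c = 16+16 = 32

32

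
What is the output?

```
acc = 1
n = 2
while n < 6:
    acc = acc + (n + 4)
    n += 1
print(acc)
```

31

n=2: acc = 1+6 = 7
n=3: acc = 7+7 = 14
n=4: acc = 14+8 = 22
n=5: acc = 22+9 = 31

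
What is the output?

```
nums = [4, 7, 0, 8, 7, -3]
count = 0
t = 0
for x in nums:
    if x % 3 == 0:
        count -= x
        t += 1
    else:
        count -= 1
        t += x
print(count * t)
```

-28

x=4: not %3==0, count = 0-1 = -1; t=4
x=7: not %3==0, count = (-1)-1 = -2; t=11
x=0: %3==0, count = (-2)-0 = -2; t=12
x=8: not %3==0, count = (-2)-1 = -3; t=20
x=7: not %3==0, count = (-3)-1 = -4; t=27
x=-3: %3==0, count = (-4)-(-3) = -1; t=28
count*t = (-1)*28 = -28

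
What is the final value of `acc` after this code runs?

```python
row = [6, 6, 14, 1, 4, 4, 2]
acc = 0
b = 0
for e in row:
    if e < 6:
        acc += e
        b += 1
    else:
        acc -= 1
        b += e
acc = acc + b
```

e=6: not <6, acc = 0-1 = -1; b=6
e=6: not <6, acc = (-1)-1 = -2; b=12
e=14: not <6, acc = (-2)-1 = -3; b=26
e=1: <6, acc = (-3)+1 = -2; b=27
e=4: <6, acc = (-2)+4 = 2; b=28
e=4: <6, acc = 2+4 = 6; b=29
e=2: <6, acc = 6+2 = 8; b=30
acc+b = 8+30 = 38

38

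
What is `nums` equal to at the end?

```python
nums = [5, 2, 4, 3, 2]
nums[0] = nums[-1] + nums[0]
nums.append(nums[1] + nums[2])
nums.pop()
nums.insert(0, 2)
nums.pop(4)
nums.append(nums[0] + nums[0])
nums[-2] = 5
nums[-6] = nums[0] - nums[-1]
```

[-2, 7, 2, 4, 5, 4]

nums[0] = nums[-1]+nums[0] = 2+5 = 7 → [7, 2, 4, 3, 2]
append nums[1]+nums[2] = 2+4 = 6 → [7, 2, 4, 3, 2, 6]
pop() removes 6 → [7, 2, 4, 3, 2]
insert 2 at 0 → [2, 7, 2, 4, 3, 2]
pop(4) removes 3 → [2, 7, 2, 4, 2]
append nums[0]+nums[0] = 2+2 = 4 → [2, 7, 2, 4, 2, 4]
nums[-2] = 5 → [2, 7, 2, 4, 5, 4]
nums[-6] = nums[0]-nums[-1] = 2-4 = -2 → [-2, 7, 2, 4, 5, 4]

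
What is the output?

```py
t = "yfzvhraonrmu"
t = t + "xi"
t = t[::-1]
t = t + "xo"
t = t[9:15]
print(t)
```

hvzfyx

+ 'xi' → 'yfzvhraonrmuxi'
reverse → 'ixumrnoarhvzfy'
+ 'xo' → 'ixumrnoarhvzfyxo'
slice [9:15] → 'hvzfyx'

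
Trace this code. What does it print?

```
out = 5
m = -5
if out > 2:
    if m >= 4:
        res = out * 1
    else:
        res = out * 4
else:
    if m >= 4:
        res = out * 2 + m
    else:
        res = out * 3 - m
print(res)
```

20

out=5, m=-5
out > 2 is True; m >= 4 is False
→ res = out * 4 = 20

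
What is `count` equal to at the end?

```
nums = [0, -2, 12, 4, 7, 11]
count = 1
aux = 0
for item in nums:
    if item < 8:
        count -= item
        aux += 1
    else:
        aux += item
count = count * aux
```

-216

item=0: <8, count = 1-0 = 1; aux=1
item=-2: <8, count = 1-(-2) = 3; aux=2
item=12: not <8; aux=14
item=4: <8, count = 3-4 = -1; aux=15
item=7: <8, count = (-1)-7 = -8; aux=16
item=11: not <8; aux=27
count*aux = (-8)*27 = -216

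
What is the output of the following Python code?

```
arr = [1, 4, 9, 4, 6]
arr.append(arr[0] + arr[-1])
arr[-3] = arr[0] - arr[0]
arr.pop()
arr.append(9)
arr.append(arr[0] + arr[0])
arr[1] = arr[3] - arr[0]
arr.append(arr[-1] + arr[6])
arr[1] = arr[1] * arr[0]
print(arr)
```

append arr[0]+arr[-1] = 1+6 = 7 → [1, 4, 9, 4, 6, 7]
arr[-3] = arr[0]-arr[0] = 1-1 = 0 → [1, 4, 9, 0, 6, 7]
pop() removes 7 → [1, 4, 9, 0, 6]
append 9 → [1, 4, 9, 0, 6, 9]
append arr[0]+arr[0] = 1+1 = 2 → [1, 4, 9, 0, 6, 9, 2]
arr[1] = arr[3]-arr[0] = 0-1 = -1 → [1, -1, 9, 0, 6, 9, 2]
append arr[-1]+arr[6] = 2+2 = 4 → [1, -1, 9, 0, 6, 9, 2, 4]
arr[1] = arr[1]*arr[0] = (-1)*1 = -1 → [1, -1, 9, 0, 6, 9, 2, 4]

[1, -1, 9, 0, 6, 9, 2, 4]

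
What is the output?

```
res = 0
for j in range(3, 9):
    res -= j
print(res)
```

-33

j=3: res = 0-3 = -3
j=4: res = (-3)-4 = -7
j=5: res = (-7)-5 = -12
j=6: res = (-12)-6 = -18
j=7: res = (-18)-7 = -25
j=8: res = (-25)-8 = -33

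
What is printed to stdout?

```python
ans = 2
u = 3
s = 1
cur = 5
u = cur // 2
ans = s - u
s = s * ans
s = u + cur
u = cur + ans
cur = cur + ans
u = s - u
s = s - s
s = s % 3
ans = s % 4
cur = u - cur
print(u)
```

3

u = 5//2 = 2
ans = 1-2 = -1
s = 1*(-1) = -1
s = 2+5 = 7
u = 5+(-1) = 4
cur = 5+(-1) = 4
u = 7-4 = 3
s = 7-7 = 0
s = 0%3 = 0
ans = 0%4 = 0
cur = 3-4 = -1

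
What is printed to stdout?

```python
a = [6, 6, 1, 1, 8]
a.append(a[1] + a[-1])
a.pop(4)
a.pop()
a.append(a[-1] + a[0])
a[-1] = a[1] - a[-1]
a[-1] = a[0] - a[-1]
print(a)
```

[6, 6, 1, 1, 7]

append a[1]+a[-1] = 6+8 = 14 → [6, 6, 1, 1, 8, 14]
pop(4) removes 8 → [6, 6, 1, 1, 14]
pop() removes 14 → [6, 6, 1, 1]
append a[-1]+a[0] = 1+6 = 7 → [6, 6, 1, 1, 7]
a[-1] = a[1]-a[-1] = 6-7 = -1 → [6, 6, 1, 1, -1]
a[-1] = a[0]-a[-1] = 6-(-1) = 7 → [6, 6, 1, 1, 7]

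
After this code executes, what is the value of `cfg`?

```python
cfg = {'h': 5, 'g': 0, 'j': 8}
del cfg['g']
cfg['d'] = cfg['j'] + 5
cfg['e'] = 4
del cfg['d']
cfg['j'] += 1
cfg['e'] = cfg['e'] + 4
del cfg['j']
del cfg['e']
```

{'h': 5}

del 'g' → {'h': 5, 'j': 8}
cfg['d'] = cfg['j']+5 = 13 → {'h': 5, 'j': 8, 'd': 13}
cfg['e'] = 4 → {'h': 5, 'j': 8, 'd': 13, 'e': 4}
del 'd' → {'h': 5, 'j': 8, 'e': 4}
cfg['j'] = 8+1 = 9 → {'h': 5, 'j': 9, 'e': 4}
cfg['e'] = cfg['e']+4 = 8 → {'h': 5, 'j': 9, 'e': 8}
del 'j' → {'h': 5, 'e': 8}
del 'e' → {'h': 5}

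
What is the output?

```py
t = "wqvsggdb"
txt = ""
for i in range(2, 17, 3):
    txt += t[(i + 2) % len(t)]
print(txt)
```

i=2: add t[4]='g' → 'g'
i=5: add t[7]='b' → 'gb'
i=8: add t[2]='v' → 'gbv'
i=11: add t[5]='g' → 'gbvg'
i=14: add t[0]='w' → 'gbvgw'

gbvgw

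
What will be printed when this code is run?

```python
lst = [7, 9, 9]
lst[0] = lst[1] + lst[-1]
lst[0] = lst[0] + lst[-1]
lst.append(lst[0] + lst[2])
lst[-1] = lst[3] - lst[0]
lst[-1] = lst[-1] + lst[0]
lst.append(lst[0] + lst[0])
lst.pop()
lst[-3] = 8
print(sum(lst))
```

80

lst[0] = lst[1]+lst[-1] = 9+9 = 18 → [18, 9, 9]
lst[0] = lst[0]+lst[-1] = 18+9 = 27 → [27, 9, 9]
append lst[0]+lst[2] = 27+9 = 36 → [27, 9, 9, 36]
lst[-1] = lst[3]-lst[0] = 36-27 = 9 → [27, 9, 9, 9]
lst[-1] = lst[-1]+lst[0] = 9+27 = 36 → [27, 9, 9, 36]
append lst[0]+lst[0] = 27+27 = 54 → [27, 9, 9, 36, 54]
pop() removes 54 → [27, 9, 9, 36]
lst[-3] = 8 → [27, 8, 9, 36]
sum = 80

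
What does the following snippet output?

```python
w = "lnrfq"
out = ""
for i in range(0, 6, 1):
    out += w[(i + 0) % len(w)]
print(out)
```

lnrfql

i=0: add w[0]='l' → 'l'
i=1: add w[1]='n' → 'ln'
i=2: add w[2]='r' → 'lnr'
i=3: add w[3]='f' → 'lnrf'
i=4: add w[4]='q' → 'lnrfq'
i=5: add w[0]='l' → 'lnrfql'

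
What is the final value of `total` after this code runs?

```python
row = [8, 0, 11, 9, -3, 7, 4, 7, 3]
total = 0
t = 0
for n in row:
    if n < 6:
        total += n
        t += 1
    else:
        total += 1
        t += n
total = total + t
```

n=8: not <6, total = 0+1 = 1; t=8
n=0: <6, total = 1+0 = 1; t=9
n=11: not <6, total = 1+1 = 2; t=20
n=9: not <6, total = 2+1 = 3; t=29
n=-3: <6, total = 3+(-3) = 0; t=30
n=7: not <6, total = 0+1 = 1; t=37
n=4: <6, total = 1+4 = 5; t=38
n=7: not <6, total = 5+1 = 6; t=45
n=3: <6, total = 6+3 = 9; t=46
total+t = 9+46 = 55

55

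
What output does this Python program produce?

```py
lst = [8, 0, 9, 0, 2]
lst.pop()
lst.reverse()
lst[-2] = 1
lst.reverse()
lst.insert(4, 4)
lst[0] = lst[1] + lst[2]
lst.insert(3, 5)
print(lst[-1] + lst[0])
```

pop() removes 2 → [8, 0, 9, 0]
reverse → [0, 9, 0, 8]
lst[-2] = 1 → [0, 9, 1, 8]
reverse → [8, 1, 9, 0]
insert 4 at 4 → [8, 1, 9, 0, 4]
lst[0] = lst[1]+lst[2] = 1+9 = 10 → [10, 1, 9, 0, 4]
insert 5 at 3 → [10, 1, 9, 5, 0, 4]
lst[-1]+lst[0] = 4+10 = 14

14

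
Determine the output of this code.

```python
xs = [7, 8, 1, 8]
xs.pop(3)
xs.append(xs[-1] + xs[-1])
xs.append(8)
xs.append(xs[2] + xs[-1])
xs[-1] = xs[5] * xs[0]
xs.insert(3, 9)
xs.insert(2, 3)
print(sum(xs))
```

pop(3) removes 8 → [7, 8, 1]
append xs[-1]+xs[-1] = 1+1 = 2 → [7, 8, 1, 2]
append 8 → [7, 8, 1, 2, 8]
append xs[2]+xs[-1] = 1+8 = 9 → [7, 8, 1, 2, 8, 9]
xs[-1] = xs[5]*xs[0] = 9*7 = 63 → [7, 8, 1, 2, 8, 63]
insert 9 at 3 → [7, 8, 1, 9, 2, 8, 63]
insert 3 at 2 → [7, 8, 3, 1, 9, 2, 8, 63]
sum = 101

101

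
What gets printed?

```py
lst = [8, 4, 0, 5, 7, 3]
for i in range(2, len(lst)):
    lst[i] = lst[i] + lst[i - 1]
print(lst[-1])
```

i=2: lst[2] = 0+4 = 4 → [8, 4, 4, 5, 7, 3]
i=3: lst[3] = 5+4 = 9 → [8, 4, 4, 9, 7, 3]
i=4: lst[4] = 7+9 = 16 → [8, 4, 4, 9, 16, 3]
i=5: lst[5] = 3+16 = 19 → [8, 4, 4, 9, 16, 19]

19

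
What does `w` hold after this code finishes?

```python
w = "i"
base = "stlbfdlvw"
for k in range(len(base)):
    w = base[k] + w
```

k=0: prepend 's' → 'si'
k=1: prepend 't' → 'tsi'
k=2: prepend 'l' → 'ltsi'
k=3: prepend 'b' → 'bltsi'
k=4: prepend 'f' → 'fbltsi'
k=5: prepend 'd' → 'dfbltsi'
k=6: prepend 'l' → 'ldfbltsi'
k=7: prepend 'v' → 'vldfbltsi'
k=8: prepend 'w' → 'wvldfbltsi'

'wvldfbltsi'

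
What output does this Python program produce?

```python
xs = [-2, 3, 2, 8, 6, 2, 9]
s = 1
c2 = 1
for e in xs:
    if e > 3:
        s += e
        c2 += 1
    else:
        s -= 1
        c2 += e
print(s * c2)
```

e=-2: not >3, s = 1-1 = 0; c2=-1
e=3: not >3, s = 0-1 = -1; c2=2
e=2: not >3, s = (-1)-1 = -2; c2=4
e=8: >3, s = (-2)+8 = 6; c2=5
e=6: >3, s = 6+6 = 12; c2=6
e=2: not >3, s = 12-1 = 11; c2=8
e=9: >3, s = 11+9 = 20; c2=9
s*c2 = 20*9 = 180

180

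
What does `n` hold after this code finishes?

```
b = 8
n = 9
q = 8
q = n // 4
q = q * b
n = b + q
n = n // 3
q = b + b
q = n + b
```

q = 9//4 = 2
q = 2*8 = 16
n = 8+16 = 24
n = 24//3 = 8
q = 8+8 = 16
q = 8+8 = 16

8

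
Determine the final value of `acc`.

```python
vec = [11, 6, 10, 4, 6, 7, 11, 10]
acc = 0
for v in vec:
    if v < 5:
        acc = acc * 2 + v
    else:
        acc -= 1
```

-6

v=11: not <5, acc = 0-1 = -1
v=6: not <5, acc = (-1)-1 = -2
v=10: not <5, acc = (-2)-1 = -3
v=4: <5, acc = (-3)*2+4 = -2
v=6: not <5, acc = (-2)-1 = -3
v=7: not <5, acc = (-3)-1 = -4
v=11: not <5, acc = (-4)-1 = -5
v=10: not <5, acc = (-5)-1 = -6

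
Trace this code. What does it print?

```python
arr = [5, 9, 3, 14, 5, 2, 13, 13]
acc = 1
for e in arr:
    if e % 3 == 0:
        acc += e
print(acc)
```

13

e=5: not %3==0
e=9: %3==0, acc = 1+9 = 10
e=3: %3==0, acc = 10+3 = 13
e=14: not %3==0
e=5: not %3==0
e=2: not %3==0
e=13: not %3==0
e=13: not %3==0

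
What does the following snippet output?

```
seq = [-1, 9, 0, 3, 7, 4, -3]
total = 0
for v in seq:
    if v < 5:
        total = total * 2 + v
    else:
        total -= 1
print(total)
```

-19

v=-1: <5, total = 0*2+(-1) = -1
v=9: not <5, total = (-1)-1 = -2
v=0: <5, total = (-2)*2+0 = -4
v=3: <5, total = (-4)*2+3 = -5
v=7: not <5, total = (-5)-1 = -6
v=4: <5, total = (-6)*2+4 = -8
v=-3: <5, total = (-8)*2+(-3) = -19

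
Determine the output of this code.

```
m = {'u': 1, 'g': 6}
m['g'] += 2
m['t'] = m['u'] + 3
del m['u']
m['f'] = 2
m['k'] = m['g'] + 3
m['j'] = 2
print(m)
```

{'g': 8, 't': 4, 'f': 2, 'k': 11, 'j': 2}

m['g'] = 6+2 = 8 → {'u': 1, 'g': 8}
m['t'] = m['u']+3 = 4 → {'u': 1, 'g': 8, 't': 4}
del 'u' → {'g': 8, 't': 4}
m['f'] = 2 → {'g': 8, 't': 4, 'f': 2}
m['k'] = m['g']+3 = 11 → {'g': 8, 't': 4, 'f': 2, 'k': 11}
m['j'] = 2 → {'g': 8, 't': 4, 'f': 2, 'k': 11, 'j': 2}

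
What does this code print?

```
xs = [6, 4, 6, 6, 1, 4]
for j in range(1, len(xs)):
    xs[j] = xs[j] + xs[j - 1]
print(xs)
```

j=1: xs[1] = 4+6 = 10 → [6, 10, 6, 6, 1, 4]
j=2: xs[2] = 6+10 = 16 → [6, 10, 16, 6, 1, 4]
j=3: xs[3] = 6+16 = 22 → [6, 10, 16, 22, 1, 4]
j=4: xs[4] = 1+22 = 23 → [6, 10, 16, 22, 23, 4]
j=5: xs[5] = 4+23 = 27 → [6, 10, 16, 22, 23, 27]

[6, 10, 16, 22, 23, 27]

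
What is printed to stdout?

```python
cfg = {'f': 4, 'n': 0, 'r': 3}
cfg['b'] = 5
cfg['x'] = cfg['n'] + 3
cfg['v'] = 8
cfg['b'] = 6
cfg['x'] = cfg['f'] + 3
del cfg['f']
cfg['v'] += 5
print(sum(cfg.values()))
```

cfg['b'] = 5 → {'f': 4, 'n': 0, 'r': 3, 'b': 5}
cfg['x'] = cfg['n']+3 = 3 → {'f': 4, 'n': 0, 'r': 3, 'b': 5, 'x': 3}
cfg['v'] = 8 → {'f': 4, 'n': 0, 'r': 3, 'b': 5, 'x': 3, 'v': 8}
cfg['b'] = 6 → {'f': 4, 'n': 0, 'r': 3, 'b': 6, 'x': 3, 'v': 8}
cfg['x'] = cfg['f']+3 = 7 → {'f': 4, 'n': 0, 'r': 3, 'b': 6, 'x': 7, 'v': 8}
del 'f' → {'n': 0, 'r': 3, 'b': 6, 'x': 7, 'v': 8}
cfg['v'] = 8+5 = 13 → {'n': 0, 'r': 3, 'b': 6, 'x': 7, 'v': 13}
sum of values = 29

29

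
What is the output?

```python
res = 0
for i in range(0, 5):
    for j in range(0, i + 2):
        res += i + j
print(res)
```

85

i=0,j=0: res = 0+0 = 0
i=0,j=1: res = 0+1 = 1
i=1,j=0: res = 1+1 = 2
i=1,j=1: res = 2+2 = 4
i=1,j=2: res = 4+3 = 7
i=2,j=0: res = 7+2 = 9
i=2,j=1: res = 9+3 = 12
i=2,j=2: res = 12+4 = 16
i=2,j=3: res = 16+5 = 21
i=3,j=0: res = 21+3 = 24
i=3,j=1: res = 24+4 = 28
i=3,j=2: res = 28+5 = 33
i=3,j=3: res = 33+6 = 39
i=3,j=4: res = 39+7 = 46
i=4,j=0: res = 46+4 = 50
i=4,j=1: res = 50+5 = 55
i=4,j=2: res = 55+6 = 61
i=4,j=3: res = 61+7 = 68
i=4,j=4: res = 68+8 = 76
i=4,j=5: res = 76+9 = 85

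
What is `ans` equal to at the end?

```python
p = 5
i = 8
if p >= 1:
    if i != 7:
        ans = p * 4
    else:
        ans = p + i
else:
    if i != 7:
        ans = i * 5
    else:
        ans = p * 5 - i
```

p=5, i=8
p >= 1 is True; i != 7 is True
→ ans = p * 4 = 20

20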